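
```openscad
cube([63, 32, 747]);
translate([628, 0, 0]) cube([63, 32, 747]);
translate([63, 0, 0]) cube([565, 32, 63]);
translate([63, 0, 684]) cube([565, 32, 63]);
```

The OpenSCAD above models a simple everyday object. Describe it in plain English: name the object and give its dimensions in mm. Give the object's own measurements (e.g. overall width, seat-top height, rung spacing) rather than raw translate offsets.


A rectangular picture frame lying in the x–z plane (depth along y). The opening is 565 mm wide (x) by 621 mm tall (z), surrounded by a border 63 mm wide on all four sides. The frame is 32 mm deep and is made of two full-height vertical stiles with two horizontal rails fitted between them.


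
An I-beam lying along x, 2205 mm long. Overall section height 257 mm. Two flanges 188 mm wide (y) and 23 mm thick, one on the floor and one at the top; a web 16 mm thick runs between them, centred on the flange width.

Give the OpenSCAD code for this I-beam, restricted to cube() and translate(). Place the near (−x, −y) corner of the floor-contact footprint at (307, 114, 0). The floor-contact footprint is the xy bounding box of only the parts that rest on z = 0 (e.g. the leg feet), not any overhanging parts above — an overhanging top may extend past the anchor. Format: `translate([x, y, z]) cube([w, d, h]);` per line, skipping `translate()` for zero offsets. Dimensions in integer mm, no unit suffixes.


translate([307, 114, 0]) cube([2205, 188, 23]);
translate([307, 200, 23]) cube([2205, 16, 211]);
translate([307, 114, 234]) cube([2205, 188, 23]);


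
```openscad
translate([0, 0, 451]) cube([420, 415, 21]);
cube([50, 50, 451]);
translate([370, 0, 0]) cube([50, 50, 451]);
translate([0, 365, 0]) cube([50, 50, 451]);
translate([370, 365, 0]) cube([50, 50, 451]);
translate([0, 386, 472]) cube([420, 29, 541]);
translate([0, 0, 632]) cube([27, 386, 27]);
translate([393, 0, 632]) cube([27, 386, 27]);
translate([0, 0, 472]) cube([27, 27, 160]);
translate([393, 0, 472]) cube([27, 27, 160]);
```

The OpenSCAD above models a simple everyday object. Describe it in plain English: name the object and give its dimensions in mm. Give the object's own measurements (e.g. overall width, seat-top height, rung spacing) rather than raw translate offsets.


A chair. The seat is a 420×415×21 mm slab with its top at z = 472 mm, on four 50×50 mm corner legs (flush with the seat edges, standing on z = 0). A flat backrest 29 mm thick, 541 mm tall, spans the full seat width and rises from the seat top along its +y edge, rear face flush with the rear of the seat. Two armrests of 27×27 mm section run along each side from the seat's front edge to the front of the backrest, top faces 187 mm above the seat top and outer faces flush with the seat's x-edges; a 27×27 mm post under the front of each armrest stands on the seat at the front corner.


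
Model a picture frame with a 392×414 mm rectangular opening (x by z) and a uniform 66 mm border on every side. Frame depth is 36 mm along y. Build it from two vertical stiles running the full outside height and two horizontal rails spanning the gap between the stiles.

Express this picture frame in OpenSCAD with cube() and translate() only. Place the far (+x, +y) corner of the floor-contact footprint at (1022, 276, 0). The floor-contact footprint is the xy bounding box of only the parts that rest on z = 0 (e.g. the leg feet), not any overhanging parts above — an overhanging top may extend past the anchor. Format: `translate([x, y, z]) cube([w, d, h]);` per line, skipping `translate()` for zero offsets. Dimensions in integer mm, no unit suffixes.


translate([498, 240, 0]) cube([66, 36, 546]);
translate([956, 240, 0]) cube([66, 36, 546]);
translate([564, 240, 0]) cube([392, 36, 66]);
translate([564, 240, 480]) cube([392, 36, 66]);


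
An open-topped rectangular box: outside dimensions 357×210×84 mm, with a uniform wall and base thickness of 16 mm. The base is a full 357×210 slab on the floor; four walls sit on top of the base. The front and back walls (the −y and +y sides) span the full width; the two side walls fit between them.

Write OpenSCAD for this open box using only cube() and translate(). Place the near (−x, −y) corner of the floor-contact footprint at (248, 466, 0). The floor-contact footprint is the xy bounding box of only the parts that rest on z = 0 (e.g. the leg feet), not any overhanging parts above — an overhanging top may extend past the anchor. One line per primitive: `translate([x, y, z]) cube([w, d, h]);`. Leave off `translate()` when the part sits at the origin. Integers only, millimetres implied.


translate([248, 466, 0]) cube([357, 210, 16]);
translate([248, 466, 16]) cube([357, 16, 68]);
translate([248, 660, 16]) cube([357, 16, 68]);
translate([248, 482, 16]) cube([16, 178, 68]);
translate([589, 482, 16]) cube([16, 178, 68]);


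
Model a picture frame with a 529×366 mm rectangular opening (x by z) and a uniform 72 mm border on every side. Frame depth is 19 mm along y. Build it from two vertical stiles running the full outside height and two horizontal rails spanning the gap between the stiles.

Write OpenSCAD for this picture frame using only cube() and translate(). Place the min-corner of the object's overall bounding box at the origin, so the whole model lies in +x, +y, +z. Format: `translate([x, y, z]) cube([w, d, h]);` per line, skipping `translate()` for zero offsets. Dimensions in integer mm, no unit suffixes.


cube([72, 19, 510]);
translate([601, 0, 0]) cube([72, 19, 510]);
translate([72, 0, 0]) cube([529, 19, 72]);
translate([72, 0, 438]) cube([529, 19, 72]);


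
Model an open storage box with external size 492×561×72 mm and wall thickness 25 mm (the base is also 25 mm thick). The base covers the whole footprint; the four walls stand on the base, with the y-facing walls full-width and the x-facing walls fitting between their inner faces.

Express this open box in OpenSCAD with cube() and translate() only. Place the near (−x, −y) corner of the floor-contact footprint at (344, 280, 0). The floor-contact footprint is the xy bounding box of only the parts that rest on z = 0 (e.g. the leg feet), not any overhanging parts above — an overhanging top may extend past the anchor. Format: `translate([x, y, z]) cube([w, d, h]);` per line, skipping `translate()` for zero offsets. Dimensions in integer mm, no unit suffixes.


translate([344, 280, 0]) cube([492, 561, 25]);
translate([344, 280, 25]) cube([492, 25, 47]);
translate([344, 816, 25]) cube([492, 25, 47]);
translate([344, 305, 25]) cube([25, 511, 47]);
translate([811, 305, 25]) cube([25, 511, 47]);


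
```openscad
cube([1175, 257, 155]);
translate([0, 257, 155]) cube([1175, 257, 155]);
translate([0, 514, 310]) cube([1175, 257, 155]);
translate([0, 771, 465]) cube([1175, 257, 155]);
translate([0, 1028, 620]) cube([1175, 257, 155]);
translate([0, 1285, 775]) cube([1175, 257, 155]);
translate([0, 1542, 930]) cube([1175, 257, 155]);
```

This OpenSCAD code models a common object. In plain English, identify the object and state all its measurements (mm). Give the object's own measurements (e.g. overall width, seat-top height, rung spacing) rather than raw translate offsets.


A straight staircase of 7 solid steps. Each step is 1175 mm wide (x), 257 mm deep (y, the going) and 155 mm tall (the rise). The first step rests on the floor; each subsequent step sits one going further in +y and one rise higher in +z, directly behind and above the previous step with no overlap.


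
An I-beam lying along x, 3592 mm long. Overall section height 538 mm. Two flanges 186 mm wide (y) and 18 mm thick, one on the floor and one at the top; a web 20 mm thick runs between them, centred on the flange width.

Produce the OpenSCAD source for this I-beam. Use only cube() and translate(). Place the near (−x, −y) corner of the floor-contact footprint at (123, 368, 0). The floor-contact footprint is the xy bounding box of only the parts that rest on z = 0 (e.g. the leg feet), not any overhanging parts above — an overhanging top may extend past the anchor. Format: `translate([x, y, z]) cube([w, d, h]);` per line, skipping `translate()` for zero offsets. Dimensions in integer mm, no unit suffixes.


translate([123, 368, 0]) cube([3592, 186, 18]);
translate([123, 451, 18]) cube([3592, 20, 502]);
translate([123, 368, 520]) cube([3592, 186, 18]);


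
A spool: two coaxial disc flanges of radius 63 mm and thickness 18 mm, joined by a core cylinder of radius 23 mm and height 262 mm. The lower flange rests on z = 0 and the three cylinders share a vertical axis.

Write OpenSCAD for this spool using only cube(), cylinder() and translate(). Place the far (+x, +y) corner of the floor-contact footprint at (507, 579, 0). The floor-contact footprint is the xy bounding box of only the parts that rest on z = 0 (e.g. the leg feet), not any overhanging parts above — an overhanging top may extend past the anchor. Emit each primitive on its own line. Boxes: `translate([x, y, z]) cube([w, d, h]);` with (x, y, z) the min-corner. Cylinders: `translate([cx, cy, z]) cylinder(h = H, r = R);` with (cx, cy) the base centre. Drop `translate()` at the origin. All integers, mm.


translate([444, 516, 0]) cylinder(h = 18, r = 63);
translate([444, 516, 18]) cylinder(h = 262, r = 23);
translate([444, 516, 280]) cylinder(h = 18, r = 63);


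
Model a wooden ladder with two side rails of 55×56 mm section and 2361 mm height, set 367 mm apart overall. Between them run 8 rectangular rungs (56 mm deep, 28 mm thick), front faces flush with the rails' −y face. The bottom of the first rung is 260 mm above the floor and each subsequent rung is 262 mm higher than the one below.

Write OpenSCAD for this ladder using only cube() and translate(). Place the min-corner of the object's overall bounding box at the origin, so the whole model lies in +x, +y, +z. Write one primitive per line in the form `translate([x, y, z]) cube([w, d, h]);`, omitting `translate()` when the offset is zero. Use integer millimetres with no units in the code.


cube([55, 56, 2361]);
translate([312, 0, 0]) cube([55, 56, 2361]);
translate([55, 0, 260]) cube([257, 56, 28]);
translate([55, 0, 522]) cube([257, 56, 28]);
translate([55, 0, 784]) cube([257, 56, 28]);
translate([55, 0, 1046]) cube([257, 56, 28]);
translate([55, 0, 1308]) cube([257, 56, 28]);
translate([55, 0, 1570]) cube([257, 56, 28]);
translate([55, 0, 1832]) cube([257, 56, 28]);
translate([55, 0, 2094]) cube([257, 56, 28]);


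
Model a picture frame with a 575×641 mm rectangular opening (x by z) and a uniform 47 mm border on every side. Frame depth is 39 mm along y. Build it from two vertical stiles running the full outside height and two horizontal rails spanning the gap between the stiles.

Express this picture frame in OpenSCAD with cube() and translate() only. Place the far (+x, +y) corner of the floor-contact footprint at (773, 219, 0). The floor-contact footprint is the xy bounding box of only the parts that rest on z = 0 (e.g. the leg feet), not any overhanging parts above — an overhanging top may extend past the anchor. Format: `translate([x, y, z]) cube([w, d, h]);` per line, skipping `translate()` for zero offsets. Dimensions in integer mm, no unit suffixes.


translate([104, 180, 0]) cube([47, 39, 735]);
translate([726, 180, 0]) cube([47, 39, 735]);
translate([151, 180, 0]) cube([575, 39, 47]);
translate([151, 180, 688]) cube([575, 39, 47]);


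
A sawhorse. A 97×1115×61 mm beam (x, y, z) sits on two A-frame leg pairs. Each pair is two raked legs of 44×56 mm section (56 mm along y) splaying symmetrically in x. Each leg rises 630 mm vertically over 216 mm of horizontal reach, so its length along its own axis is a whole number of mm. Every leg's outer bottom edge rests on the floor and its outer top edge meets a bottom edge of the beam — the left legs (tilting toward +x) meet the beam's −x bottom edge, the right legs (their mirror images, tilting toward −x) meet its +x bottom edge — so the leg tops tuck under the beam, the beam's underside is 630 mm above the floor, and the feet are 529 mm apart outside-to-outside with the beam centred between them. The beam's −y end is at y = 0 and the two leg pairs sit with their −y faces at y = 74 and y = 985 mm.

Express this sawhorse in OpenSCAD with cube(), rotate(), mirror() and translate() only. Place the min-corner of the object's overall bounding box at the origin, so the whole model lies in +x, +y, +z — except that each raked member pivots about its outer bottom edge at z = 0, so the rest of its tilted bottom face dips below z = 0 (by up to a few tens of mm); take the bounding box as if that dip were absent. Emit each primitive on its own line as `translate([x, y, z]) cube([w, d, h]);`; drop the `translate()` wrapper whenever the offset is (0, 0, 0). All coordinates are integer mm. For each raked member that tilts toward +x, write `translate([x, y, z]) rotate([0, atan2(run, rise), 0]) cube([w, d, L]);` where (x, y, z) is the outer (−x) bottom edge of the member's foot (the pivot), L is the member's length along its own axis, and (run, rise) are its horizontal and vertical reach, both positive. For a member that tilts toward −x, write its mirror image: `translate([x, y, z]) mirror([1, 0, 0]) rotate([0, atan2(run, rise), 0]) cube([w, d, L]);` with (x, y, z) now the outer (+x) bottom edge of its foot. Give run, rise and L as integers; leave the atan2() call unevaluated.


translate([216, 0, 630]) cube([97, 1115, 61]);
translate([0, 74, 0]) rotate([0, atan2(216, 630), 0]) cube([44, 56, 666]);
translate([529, 74, 0]) mirror([1, 0, 0]) rotate([0, atan2(216, 630), 0]) cube([44, 56, 666]);
translate([0, 985, 0]) rotate([0, atan2(216, 630), 0]) cube([44, 56, 666]);
translate([529, 985, 0]) mirror([1, 0, 0]) rotate([0, atan2(216, 630), 0]) cube([44, 56, 666]);


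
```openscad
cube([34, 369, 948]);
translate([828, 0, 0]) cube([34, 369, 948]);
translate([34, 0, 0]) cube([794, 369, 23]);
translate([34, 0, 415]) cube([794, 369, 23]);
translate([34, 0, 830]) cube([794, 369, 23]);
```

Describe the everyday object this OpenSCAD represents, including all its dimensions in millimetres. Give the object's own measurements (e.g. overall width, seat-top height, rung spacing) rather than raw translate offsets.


An open bookshelf. Two side panels, each 34 mm thick, 369 mm deep and 948 mm tall, stand 862 mm apart (outside-to-outside). Between them sit 3 shelves, each 23 mm thick and 369 mm deep, spanning the full gap between the sides. The bottom shelf rests on the floor (its underside at z = 0) and the clear gap between one shelf's top and the next shelf's underside is 392 mm.


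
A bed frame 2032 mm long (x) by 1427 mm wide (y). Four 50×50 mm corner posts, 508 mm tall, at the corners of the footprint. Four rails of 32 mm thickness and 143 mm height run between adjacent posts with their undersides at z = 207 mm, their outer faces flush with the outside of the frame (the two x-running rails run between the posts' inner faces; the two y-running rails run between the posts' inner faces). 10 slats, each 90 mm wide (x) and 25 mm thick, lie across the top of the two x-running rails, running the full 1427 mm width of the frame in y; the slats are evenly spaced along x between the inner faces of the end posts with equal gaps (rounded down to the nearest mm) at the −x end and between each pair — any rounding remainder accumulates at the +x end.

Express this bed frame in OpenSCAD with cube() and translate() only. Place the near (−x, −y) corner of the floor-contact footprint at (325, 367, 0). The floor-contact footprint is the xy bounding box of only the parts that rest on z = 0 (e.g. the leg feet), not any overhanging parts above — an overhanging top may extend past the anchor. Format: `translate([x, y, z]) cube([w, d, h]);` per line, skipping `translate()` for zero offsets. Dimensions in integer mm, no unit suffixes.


translate([325, 367, 0]) cube([50, 50, 508]);
translate([325, 1744, 0]) cube([50, 50, 508]);
translate([2307, 367, 0]) cube([50, 50, 508]);
translate([2307, 1744, 0]) cube([50, 50, 508]);
translate([375, 367, 207]) cube([1932, 32, 143]);
translate([375, 1762, 207]) cube([1932, 32, 143]);
translate([325, 417, 207]) cube([32, 1327, 143]);
translate([2325, 417, 207]) cube([32, 1327, 143]);
translate([468, 367, 350]) cube([90, 1427, 25]);
translate([651, 367, 350]) cube([90, 1427, 25]);
translate([834, 367, 350]) cube([90, 1427, 25]);
translate([1017, 367, 350]) cube([90, 1427, 25]);
translate([1200, 367, 350]) cube([90, 1427, 25]);
translate([1383, 367, 350]) cube([90, 1427, 25]);
translate([1566, 367, 350]) cube([90, 1427, 25]);
translate([1749, 367, 350]) cube([90, 1427, 25]);
translate([1932, 367, 350]) cube([90, 1427, 25]);
translate([2115, 367, 350]) cube([90, 1427, 25]);


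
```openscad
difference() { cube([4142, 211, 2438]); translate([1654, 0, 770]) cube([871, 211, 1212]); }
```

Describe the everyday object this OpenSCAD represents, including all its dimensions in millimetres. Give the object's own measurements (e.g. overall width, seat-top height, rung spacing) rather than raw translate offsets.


A wall 4142 mm long (x), 211 mm thick (y), 2438 mm tall, with a rectangular window opening cut through it. The opening is 871 mm wide and 1212 mm tall; its sill is at z = 770 mm and its near (−x) edge is 1654 mm from the wall's −x end. The opening passes through the full wall thickness.


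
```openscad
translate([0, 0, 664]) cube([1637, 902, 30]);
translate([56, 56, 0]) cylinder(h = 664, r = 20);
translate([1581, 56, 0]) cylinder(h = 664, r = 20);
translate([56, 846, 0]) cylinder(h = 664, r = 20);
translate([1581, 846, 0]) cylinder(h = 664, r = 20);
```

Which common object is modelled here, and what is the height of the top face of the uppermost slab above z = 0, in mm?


A table. The table height is 694 mm.

A 1637×902×30 slab sits at z = 664 on four Ø40 mm round legs — a table. The top surface is at 664 + 30 = 694 mm.


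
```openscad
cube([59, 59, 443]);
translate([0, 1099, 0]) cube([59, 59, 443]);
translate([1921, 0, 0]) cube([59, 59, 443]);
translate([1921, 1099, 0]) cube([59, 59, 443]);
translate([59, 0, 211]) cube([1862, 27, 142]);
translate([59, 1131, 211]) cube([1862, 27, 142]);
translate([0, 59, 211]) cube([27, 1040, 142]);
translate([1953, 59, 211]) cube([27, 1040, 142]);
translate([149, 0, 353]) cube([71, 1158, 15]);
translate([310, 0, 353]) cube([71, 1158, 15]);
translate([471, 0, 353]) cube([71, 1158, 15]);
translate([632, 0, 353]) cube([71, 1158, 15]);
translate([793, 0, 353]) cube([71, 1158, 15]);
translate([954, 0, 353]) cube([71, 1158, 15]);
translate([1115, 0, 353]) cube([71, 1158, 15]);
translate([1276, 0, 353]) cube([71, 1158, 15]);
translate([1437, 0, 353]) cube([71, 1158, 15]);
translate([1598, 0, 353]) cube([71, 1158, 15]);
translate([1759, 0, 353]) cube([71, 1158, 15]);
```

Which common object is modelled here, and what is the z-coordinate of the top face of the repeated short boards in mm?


A bed frame. The slat-top height is 368 mm.

Four posts, four rails, and a row of slats — a bed frame. Slats sit on the rails at z = 211 + 142 = 353; with slat thickness 15, the top is 368 mm.


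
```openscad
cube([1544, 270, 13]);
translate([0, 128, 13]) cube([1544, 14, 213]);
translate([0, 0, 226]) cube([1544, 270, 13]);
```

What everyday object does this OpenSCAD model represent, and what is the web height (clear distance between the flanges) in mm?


An I-beam. The web height is 213 mm.

Two wide flanges with a thin centred web — an I-beam. Overall 239 mm minus two 13 mm flanges gives a web of 239 − 2·13 = 213 mm.


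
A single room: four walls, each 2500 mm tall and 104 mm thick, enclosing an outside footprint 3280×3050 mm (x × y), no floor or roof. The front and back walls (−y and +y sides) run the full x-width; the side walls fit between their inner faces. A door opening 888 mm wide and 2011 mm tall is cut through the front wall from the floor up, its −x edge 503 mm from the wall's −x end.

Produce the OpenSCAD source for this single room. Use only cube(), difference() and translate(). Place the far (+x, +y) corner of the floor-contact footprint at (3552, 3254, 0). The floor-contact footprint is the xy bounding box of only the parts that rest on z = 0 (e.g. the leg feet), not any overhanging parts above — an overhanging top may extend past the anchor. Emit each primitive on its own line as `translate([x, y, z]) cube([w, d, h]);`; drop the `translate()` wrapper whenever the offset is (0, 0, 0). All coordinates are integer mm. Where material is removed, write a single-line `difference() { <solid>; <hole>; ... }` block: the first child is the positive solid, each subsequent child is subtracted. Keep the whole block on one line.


difference() { translate([272, 204, 0]) cube([3280, 104, 2500]); translate([775, 204, 0]) cube([888, 104, 2011]); }
translate([272, 3150, 0]) cube([3280, 104, 2500]);
translate([272, 308, 0]) cube([104, 2842, 2500]);
translate([3448, 308, 0]) cube([104, 2842, 2500]);


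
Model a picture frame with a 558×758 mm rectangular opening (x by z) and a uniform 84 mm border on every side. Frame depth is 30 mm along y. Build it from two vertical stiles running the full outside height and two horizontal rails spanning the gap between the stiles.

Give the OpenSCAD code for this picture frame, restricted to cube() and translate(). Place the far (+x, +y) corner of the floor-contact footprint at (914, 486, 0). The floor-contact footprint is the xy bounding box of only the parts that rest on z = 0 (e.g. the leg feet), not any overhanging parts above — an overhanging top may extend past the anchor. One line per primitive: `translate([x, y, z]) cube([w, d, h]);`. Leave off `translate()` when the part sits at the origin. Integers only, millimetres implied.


translate([188, 456, 0]) cube([84, 30, 926]);
translate([830, 456, 0]) cube([84, 30, 926]);
translate([272, 456, 0]) cube([558, 30, 84]);
translate([272, 456, 842]) cube([558, 30, 84]);


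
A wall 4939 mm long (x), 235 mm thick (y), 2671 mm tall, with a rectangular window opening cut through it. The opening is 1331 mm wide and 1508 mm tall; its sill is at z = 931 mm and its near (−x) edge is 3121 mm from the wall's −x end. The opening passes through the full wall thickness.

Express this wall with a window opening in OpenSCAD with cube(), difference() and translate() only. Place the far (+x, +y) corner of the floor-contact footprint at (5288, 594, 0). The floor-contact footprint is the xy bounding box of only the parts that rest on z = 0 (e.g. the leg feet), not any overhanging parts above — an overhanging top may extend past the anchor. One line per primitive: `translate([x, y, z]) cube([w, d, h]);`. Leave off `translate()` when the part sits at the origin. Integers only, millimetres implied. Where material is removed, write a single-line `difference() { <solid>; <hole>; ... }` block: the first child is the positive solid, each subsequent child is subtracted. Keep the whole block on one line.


difference() { translate([349, 359, 0]) cube([4939, 235, 2671]); translate([3470, 359, 931]) cube([1331, 235, 1508]); }


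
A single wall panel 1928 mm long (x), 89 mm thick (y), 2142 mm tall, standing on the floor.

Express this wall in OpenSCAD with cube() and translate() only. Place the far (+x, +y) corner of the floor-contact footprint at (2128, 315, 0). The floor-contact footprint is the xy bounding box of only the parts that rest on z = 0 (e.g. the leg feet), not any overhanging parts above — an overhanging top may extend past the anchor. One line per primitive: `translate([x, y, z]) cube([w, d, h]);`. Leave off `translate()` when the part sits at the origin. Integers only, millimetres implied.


translate([200, 226, 0]) cube([1928, 89, 2142]);


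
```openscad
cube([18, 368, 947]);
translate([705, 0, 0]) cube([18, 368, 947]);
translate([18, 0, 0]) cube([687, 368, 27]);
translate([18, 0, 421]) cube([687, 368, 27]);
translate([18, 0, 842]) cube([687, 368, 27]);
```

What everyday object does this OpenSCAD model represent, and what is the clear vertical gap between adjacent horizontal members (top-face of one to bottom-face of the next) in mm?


A bookshelf. The clear shelf gap is 394 mm.

Two tall side panels with 3 horizontal boards between them — a bookshelf. The first two shelf undersides are at z = 0 and z = 421; with shelf thickness 27, the clear gap is 421 − 0 − 27 = 394 mm.


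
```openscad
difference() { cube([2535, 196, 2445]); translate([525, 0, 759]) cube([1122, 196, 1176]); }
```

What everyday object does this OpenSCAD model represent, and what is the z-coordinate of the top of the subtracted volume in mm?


A wall with a window opening. The window head height is 1935 mm.

A wall with a rectangular opening subtracted — a window. Sill at z = 759, opening 1176 mm tall, so the head is at 759 + 1176 = 1935 mm.


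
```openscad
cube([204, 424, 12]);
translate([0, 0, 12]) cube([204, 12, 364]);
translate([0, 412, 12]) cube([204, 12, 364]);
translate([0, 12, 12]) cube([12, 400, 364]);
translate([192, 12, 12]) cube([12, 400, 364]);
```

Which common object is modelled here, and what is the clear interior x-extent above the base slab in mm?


An open box. The internal width is 180 mm.

A 204×424 base slab with four walls standing on it — an open box. The base is 204 mm wide and the walls are 12 mm thick, so the internal width is 204 − 2 × 12 = 180 mm.


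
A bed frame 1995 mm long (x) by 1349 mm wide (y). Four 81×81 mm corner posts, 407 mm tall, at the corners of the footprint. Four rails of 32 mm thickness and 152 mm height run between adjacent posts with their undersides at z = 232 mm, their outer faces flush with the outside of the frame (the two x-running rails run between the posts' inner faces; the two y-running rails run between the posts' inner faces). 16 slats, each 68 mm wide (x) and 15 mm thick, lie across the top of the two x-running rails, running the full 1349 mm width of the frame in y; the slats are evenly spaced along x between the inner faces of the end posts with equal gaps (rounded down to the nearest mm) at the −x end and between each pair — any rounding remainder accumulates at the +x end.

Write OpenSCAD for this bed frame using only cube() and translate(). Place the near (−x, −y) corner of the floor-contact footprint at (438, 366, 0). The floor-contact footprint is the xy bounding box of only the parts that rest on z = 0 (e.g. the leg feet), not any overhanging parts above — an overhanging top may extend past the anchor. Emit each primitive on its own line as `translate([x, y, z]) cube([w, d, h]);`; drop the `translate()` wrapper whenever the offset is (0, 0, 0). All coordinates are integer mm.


translate([438, 366, 0]) cube([81, 81, 407]);
translate([438, 1634, 0]) cube([81, 81, 407]);
translate([2352, 366, 0]) cube([81, 81, 407]);
translate([2352, 1634, 0]) cube([81, 81, 407]);
translate([519, 366, 232]) cube([1833, 32, 152]);
translate([519, 1683, 232]) cube([1833, 32, 152]);
translate([438, 447, 232]) cube([32, 1187, 152]);
translate([2401, 447, 232]) cube([32, 1187, 152]);
translate([562, 366, 384]) cube([68, 1349, 15]);
translate([673, 366, 384]) cube([68, 1349, 15]);
translate([784, 366, 384]) cube([68, 1349, 15]);
translate([895, 366, 384]) cube([68, 1349, 15]);
translate([1006, 366, 384]) cube([68, 1349, 15]);
translate([1117, 366, 384]) cube([68, 1349, 15]);
translate([1228, 366, 384]) cube([68, 1349, 15]);
translate([1339, 366, 384]) cube([68, 1349, 15]);
translate([1450, 366, 384]) cube([68, 1349, 15]);
translate([1561, 366, 384]) cube([68, 1349, 15]);
translate([1672, 366, 384]) cube([68, 1349, 15]);
translate([1783, 366, 384]) cube([68, 1349, 15]);
translate([1894, 366, 384]) cube([68, 1349, 15]);
translate([2005, 366, 384]) cube([68, 1349, 15]);
translate([2116, 366, 384]) cube([68, 1349, 15]);
translate([2227, 366, 384]) cube([68, 1349, 15]);


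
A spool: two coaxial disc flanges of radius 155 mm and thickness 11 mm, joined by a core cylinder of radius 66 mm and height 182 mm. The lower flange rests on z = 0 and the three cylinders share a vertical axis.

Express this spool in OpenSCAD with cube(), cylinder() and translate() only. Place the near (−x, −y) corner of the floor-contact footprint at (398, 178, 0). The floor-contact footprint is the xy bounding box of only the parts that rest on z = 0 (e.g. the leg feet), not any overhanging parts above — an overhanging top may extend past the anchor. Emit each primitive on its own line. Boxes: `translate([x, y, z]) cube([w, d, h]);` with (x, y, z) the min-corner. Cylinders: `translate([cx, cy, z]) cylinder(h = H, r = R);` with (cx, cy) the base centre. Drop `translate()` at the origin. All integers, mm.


translate([553, 333, 0]) cylinder(h = 11, r = 155);
translate([553, 333, 11]) cylinder(h = 182, r = 66);
translate([553, 333, 193]) cylinder(h = 11, r = 155);


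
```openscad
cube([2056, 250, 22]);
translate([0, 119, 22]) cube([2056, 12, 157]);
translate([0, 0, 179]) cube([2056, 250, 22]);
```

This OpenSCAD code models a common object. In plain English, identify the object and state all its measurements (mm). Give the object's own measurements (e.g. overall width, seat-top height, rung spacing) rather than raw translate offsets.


An I-beam lying along x, 2056 mm long. Overall section height 201 mm. Two flanges 250 mm wide (y) and 22 mm thick, one on the floor and one at the top; a web 12 mm thick runs between them, centred on the flange width.


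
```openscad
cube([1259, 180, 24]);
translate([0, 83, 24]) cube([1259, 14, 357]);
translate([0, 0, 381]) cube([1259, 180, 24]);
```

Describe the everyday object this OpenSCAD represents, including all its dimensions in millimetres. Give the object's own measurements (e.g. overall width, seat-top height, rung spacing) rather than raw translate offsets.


An I-beam lying along x, 1259 mm long. Overall section height 405 mm. Two flanges 180 mm wide (y) and 24 mm thick, one on the floor and one at the top; a web 14 mm thick runs between them, centred on the flange width.


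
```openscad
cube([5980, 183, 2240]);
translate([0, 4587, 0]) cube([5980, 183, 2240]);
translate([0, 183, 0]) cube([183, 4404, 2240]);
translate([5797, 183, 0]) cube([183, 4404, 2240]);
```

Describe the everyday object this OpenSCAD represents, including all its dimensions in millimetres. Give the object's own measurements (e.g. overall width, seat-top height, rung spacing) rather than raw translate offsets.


The wall frame of a small rectangular building: four walls, each 2240 mm tall and 183 mm thick, enclosing a footprint 5980 mm (x) by 4770 mm (y) outside-to-outside, with no floor or roof. The front and back walls (the −y and +y sides) span the full width; the two side walls fit between them.


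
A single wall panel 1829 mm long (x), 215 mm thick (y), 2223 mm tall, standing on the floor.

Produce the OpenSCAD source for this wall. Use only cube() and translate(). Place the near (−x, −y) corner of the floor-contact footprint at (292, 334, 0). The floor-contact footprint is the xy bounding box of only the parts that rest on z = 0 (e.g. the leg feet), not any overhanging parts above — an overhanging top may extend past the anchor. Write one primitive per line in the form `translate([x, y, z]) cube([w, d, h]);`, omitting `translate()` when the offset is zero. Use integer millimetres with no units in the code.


translate([292, 334, 0]) cube([1829, 215, 2223]);


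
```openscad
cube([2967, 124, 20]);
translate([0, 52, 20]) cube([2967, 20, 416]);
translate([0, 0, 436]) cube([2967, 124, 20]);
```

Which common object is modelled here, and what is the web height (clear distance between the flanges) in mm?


An I-beam. The web height is 416 mm.

Two wide flanges with a thin centred web — an I-beam. Overall 456 mm minus two 20 mm flanges gives a web of 456 − 2·20 = 416 mm.


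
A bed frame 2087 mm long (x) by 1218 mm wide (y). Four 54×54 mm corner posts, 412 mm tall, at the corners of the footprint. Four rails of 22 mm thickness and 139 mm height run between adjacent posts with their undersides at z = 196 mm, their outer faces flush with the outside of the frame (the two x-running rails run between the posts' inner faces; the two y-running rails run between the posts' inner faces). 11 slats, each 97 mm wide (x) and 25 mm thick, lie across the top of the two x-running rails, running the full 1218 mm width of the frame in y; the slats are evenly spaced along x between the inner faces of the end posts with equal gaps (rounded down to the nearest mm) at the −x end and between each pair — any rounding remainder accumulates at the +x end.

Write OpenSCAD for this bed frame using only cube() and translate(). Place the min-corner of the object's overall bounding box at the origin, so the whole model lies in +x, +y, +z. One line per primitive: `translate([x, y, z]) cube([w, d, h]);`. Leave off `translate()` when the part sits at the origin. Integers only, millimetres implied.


// slat z = rail_z + rail_h = 196 + 139 = 335
// slat gap = ⌊(1979 − 11·97) / 12⌋ = 76
cube([54, 54, 412]);
translate([0, 1164, 0]) cube([54, 54, 412]);
translate([2033, 0, 0]) cube([54, 54, 412]);
translate([2033, 1164, 0]) cube([54, 54, 412]);
translate([54, 0, 196]) cube([1979, 22, 139]);
translate([54, 1196, 196]) cube([1979, 22, 139]);
translate([0, 54, 196]) cube([22, 1110, 139]);
translate([2065, 54, 196]) cube([22, 1110, 139]);
translate([130, 0, 335]) cube([97, 1218, 25]);
translate([303, 0, 335]) cube([97, 1218, 25]);
translate([476, 0, 335]) cube([97, 1218, 25]);
translate([649, 0, 335]) cube([97, 1218, 25]);
translate([822, 0, 335]) cube([97, 1218, 25]);
translate([995, 0, 335]) cube([97, 1218, 25]);
translate([1168, 0, 335]) cube([97, 1218, 25]);
translate([1341, 0, 335]) cube([97, 1218, 25]);
translate([1514, 0, 335]) cube([97, 1218, 25]);
translate([1687, 0, 335]) cube([97, 1218, 25]);
translate([1860, 0, 335]) cube([97, 1218, 25]);


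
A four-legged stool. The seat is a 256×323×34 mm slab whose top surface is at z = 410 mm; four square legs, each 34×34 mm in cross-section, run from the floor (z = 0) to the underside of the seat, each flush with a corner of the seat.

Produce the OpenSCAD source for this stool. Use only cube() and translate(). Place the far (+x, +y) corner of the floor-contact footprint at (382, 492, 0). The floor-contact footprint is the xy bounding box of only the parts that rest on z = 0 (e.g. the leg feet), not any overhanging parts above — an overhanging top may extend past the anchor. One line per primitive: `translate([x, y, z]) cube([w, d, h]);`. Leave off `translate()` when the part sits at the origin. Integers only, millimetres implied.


translate([126, 169, 376]) cube([256, 323, 34]);
translate([126, 169, 0]) cube([34, 34, 376]);
translate([348, 169, 0]) cube([34, 34, 376]);
translate([126, 458, 0]) cube([34, 34, 376]);
translate([348, 458, 0]) cube([34, 34, 376]);


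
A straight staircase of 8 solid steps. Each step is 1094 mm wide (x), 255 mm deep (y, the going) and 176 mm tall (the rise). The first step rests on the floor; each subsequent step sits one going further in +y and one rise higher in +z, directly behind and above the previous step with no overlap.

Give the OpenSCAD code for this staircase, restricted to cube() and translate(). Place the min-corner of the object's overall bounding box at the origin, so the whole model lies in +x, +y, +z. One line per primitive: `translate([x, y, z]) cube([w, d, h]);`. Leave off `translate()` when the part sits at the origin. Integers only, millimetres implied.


cube([1094, 255, 176]);
translate([0, 255, 176]) cube([1094, 255, 176]);
translate([0, 510, 352]) cube([1094, 255, 176]);
translate([0, 765, 528]) cube([1094, 255, 176]);
translate([0, 1020, 704]) cube([1094, 255, 176]);
translate([0, 1275, 880]) cube([1094, 255, 176]);
translate([0, 1530, 1056]) cube([1094, 255, 176]);
translate([0, 1785, 1232]) cube([1094, 255, 176]);


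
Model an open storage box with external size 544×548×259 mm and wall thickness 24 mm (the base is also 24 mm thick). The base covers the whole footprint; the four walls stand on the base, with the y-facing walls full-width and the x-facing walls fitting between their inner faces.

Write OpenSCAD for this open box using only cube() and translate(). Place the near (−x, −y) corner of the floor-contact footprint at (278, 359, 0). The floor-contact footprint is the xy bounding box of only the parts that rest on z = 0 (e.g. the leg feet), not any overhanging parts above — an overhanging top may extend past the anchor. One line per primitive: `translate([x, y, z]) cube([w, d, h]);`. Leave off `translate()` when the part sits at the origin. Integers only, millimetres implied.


translate([278, 359, 0]) cube([544, 548, 24]);
translate([278, 359, 24]) cube([544, 24, 235]);
translate([278, 883, 24]) cube([544, 24, 235]);
translate([278, 383, 24]) cube([24, 500, 235]);
translate([798, 383, 24]) cube([24, 500, 235]);


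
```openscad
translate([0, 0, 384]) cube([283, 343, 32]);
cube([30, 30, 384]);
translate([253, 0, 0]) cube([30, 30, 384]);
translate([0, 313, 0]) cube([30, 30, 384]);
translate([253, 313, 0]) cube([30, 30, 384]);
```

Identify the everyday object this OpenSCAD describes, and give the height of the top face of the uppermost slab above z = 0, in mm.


A stool. The seat height is 416 mm.

A 283×343×32 slab at z = 384 on four corner posts — a stool. The seat top is 384 + 32 = 416 mm.


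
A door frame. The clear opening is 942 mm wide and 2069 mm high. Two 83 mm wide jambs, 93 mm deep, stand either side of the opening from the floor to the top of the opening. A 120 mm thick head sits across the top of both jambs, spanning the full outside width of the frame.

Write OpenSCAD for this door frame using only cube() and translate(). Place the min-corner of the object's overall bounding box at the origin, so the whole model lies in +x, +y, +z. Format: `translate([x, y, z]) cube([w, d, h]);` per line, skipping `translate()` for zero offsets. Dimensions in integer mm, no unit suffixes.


cube([83, 93, 2069]);
translate([1025, 0, 0]) cube([83, 93, 2069]);
translate([0, 0, 2069]) cube([1108, 93, 120]);


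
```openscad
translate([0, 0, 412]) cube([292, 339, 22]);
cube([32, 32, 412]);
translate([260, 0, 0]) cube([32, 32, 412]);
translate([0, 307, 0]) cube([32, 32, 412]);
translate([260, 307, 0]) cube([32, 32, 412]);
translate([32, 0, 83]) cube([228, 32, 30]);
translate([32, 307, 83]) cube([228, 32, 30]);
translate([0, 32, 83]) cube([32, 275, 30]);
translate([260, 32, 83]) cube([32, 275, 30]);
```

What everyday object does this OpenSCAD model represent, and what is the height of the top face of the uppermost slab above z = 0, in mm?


A stool. The seat height is 434 mm.

A 292×339×22 slab at z = 412 on four corner posts — a stool. The seat top is 412 + 22 = 434 mm.


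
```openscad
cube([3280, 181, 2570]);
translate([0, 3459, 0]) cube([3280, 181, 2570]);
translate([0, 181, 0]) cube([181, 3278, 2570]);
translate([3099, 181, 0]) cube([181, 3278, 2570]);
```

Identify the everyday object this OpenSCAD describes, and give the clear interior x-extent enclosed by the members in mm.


A house (or room) frame. The interior width is 2918 mm.

Four 2570 mm walls enclosing a rectangle with no floor or roof — a room or house frame. Outside width is 3280 mm and wall thickness is 181 mm, so the interior width is 3280 − 2 × 181 = 2918 mm.


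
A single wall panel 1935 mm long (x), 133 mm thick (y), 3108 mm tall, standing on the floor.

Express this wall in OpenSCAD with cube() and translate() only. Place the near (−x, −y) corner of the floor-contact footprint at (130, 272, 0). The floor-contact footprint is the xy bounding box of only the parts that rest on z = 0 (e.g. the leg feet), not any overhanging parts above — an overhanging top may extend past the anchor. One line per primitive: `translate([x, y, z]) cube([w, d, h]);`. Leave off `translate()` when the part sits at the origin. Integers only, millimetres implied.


translate([130, 272, 0]) cube([1935, 133, 3108]);


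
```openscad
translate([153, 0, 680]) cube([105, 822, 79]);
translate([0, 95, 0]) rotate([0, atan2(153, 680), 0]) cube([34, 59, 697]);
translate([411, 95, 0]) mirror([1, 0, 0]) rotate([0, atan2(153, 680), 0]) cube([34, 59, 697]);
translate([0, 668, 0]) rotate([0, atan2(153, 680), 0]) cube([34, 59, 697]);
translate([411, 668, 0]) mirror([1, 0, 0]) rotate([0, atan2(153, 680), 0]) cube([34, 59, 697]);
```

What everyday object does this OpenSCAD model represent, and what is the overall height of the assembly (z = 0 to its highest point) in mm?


A sawhorse. The overall height is 759 mm.

A beam across two mirrored pairs of raked legs — a sawhorse. The beam's underside is at z = 680 (matching the legs' vertical rise in atan2(153, 680)) and the beam is 79 mm tall, so its top is at 680 + 79 = 759 mm. The raked legs top out at the beam's underside, so that is the highest point.
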